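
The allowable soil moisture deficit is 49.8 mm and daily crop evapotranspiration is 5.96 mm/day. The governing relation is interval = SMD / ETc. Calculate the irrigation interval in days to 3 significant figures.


interval = 49.8 / 5.96 = 8.36 days
Therefore the irrigation interval = 8.36 days.


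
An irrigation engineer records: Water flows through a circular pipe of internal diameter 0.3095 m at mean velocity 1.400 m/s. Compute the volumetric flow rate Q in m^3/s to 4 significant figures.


Approach: apply the continuity equation for pipe flow, Q = A * v with A = pi*(D/2)^2.
A = pi*(0.3095/2)^2 = 0.0752335 m^2
Q = 0.0752335 * 1.400 = 0.1053 m^3/s
Therefore the volumetric flow rate Q = 0.1053 m^3/s.


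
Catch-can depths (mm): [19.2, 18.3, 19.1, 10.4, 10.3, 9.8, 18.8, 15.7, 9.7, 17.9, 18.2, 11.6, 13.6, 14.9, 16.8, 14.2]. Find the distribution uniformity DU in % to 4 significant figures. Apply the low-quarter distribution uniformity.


Approach: apply the low-quarter distribution uniformity, DU = (mean of lowest quarter of readings / overall mean)*100.
sorted lowest 4 of 16: [9.7, 9.8, 10.3, 10.4] -> mean = 10.0500 mm
overall mean = 14.9062 mm
DU = (10.0500/14.9062)*100 = 67.42 %
Therefore the distribution uniformity DU = 67.42 %.


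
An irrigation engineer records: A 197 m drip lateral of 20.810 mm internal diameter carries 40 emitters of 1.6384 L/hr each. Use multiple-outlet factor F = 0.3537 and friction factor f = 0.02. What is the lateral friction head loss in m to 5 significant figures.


Approach: apply Darcy-Weisbach with the multiple-outlet F-factor, Q = n*q/(3600*1000) m^3/s; v = Q/A; hf = F*f*(L/D)*(v^2/(2g)).
Q = 40*1.6384/(3600*1000) = 1.820444e-05 m^3/s
A = pi*(20.810e-3/2)^2 = 3.401215e-04 m^2, so v = Q/A = 0.05352336 m/s
hf = 0.3537*0.02*(197/0.020810)*(0.05352336^2/(2*9.81)) = 0.0097779 m
Therefore the lateral friction head loss = 0.0097779 m.


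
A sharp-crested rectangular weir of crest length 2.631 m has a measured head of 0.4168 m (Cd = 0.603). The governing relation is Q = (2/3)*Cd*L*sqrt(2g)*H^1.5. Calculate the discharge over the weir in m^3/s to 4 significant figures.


Q = (2/3)*0.603*2.631*sqrt(2*9.81)*0.4168^1.5 = 1.261 m^3/s
Therefore the discharge over the weir = 1.261 m^3/s.


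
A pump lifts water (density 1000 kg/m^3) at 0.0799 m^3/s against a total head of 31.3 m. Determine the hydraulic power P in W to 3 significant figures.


Approach: apply the hydraulic power relation, P = rho*g*Q*H.
P = 1000 * 9.81 * 0.0799 * 31.3 = 24500 W
Therefore the hydraulic power P = 24500 W.


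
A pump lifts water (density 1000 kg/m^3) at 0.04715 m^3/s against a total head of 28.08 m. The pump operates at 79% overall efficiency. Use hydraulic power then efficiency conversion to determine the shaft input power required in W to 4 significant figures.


Approach: apply hydraulic power then efficiency conversion, P = rho*g*Q*H; P_in = P/eta.
Step 1 — hydraulic power (P = rho*g*Q*H):
  P = 1000 * 9.81 * 0.04715 * 28.08 = 12988.2 W
Step 2 — input power: P_in = P/eta = 12988.2 / 0.79 = 16440 W
Therefore the shaft input power required = 16440 W.


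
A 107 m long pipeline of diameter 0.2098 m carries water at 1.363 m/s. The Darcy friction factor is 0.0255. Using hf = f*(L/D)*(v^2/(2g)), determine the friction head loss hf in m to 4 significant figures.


hf = 0.0255 * (107/0.2098) * (1.363^2 / (2*9.81))
hf = 1.231 m
Therefore the friction head loss hf = 1.231 m.


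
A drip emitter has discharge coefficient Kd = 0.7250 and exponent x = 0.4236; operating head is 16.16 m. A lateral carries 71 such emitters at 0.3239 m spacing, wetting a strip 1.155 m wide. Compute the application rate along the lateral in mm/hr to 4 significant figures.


Approach: apply the emitter equation with a lateral mass balance, q = Kd*h^x; Q = n*q; rate = Q/(n*spacing*width).
Step 1 — single emitter flow (q = Kd*h^x):
  q = 0.7250 * 16.16^0.4236 = 2.35632 L/hr
Step 2 — total lateral flow: Q = 71 * 2.35632 = 167.299 L/hr
Step 3 — wetted area: A = 71 * 0.3239 * 1.155 = 26.5614 m^2
Step 4 — application rate: Q/A = 167.299/26.5614 = 6.299 mm/hr
Therefore the application rate along the lateral = 6.299 mm/hr.


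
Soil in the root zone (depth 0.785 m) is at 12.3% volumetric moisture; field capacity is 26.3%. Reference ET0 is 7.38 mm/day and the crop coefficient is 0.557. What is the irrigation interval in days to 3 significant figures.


Approach: apply soil-water budget scheduling, SMD = (FC-theta)/100*depth*1000; ETc = ET0*Kc; interval = SMD/ETc.
Step 1 — soil moisture deficit:
  SMD = (26.3 - 12.3)/100 * 0.785 * 1000 = 109.90 mm
Step 2 — daily crop ET (ETc = ET0*Kc):
  ETc = 7.38 * 0.557 = 4.1107 mm/day
Step 3 — irrigation interval (SMD/ETc):
  interval = 109.90 / 4.1107 = 26.7 days
Therefore the irrigation interval = 26.7 days.


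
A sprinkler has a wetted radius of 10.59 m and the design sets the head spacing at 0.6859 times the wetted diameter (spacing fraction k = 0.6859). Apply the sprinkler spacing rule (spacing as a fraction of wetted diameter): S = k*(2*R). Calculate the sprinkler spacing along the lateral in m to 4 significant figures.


S = 0.6859 * (2 * 10.59) = 14.53 m
Therefore the sprinkler spacing along the lateral = 14.53 m.


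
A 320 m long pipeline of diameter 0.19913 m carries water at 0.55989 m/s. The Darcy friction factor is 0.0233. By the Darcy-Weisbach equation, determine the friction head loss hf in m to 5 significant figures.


Approach: apply the Darcy-Weisbach equation, hf = f*(L/D)*(v^2/(2g)).
hf = 0.0233 * (320/0.19913) * (0.55989^2 / (2*9.81))
hf = 0.59824 m
Therefore the friction head loss hf = 0.59824 m.


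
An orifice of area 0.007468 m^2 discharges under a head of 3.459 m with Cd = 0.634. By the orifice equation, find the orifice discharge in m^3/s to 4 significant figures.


Approach: apply the orifice equation, Q = Cd*A*sqrt(2*g*h).
Q = 0.634 * 0.007468 * sqrt(2*9.81*3.459) = 0.03900 m^3/s
Therefore the orifice discharge = 0.03900 m^3/s.


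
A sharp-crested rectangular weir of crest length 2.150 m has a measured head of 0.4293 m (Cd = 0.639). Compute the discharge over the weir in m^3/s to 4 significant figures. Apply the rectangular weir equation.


Approach: apply the rectangular weir equation, Q = (2/3)*Cd*L*sqrt(2g)*H^1.5.
Q = (2/3)*0.639*2.150*sqrt(2*9.81)*0.4293^1.5 = 1.141 m^3/s
Therefore the discharge over the weir = 1.141 m^3/s.


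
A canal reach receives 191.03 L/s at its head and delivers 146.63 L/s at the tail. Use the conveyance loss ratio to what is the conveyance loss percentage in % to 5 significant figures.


Approach: apply the conveyance loss ratio, loss% = ((Q_head - Q_tail)/Q_head)*100.
loss = ((191.03 - 146.63)/191.03)*100 = 23.242 %
Therefore the conveyance loss percentage = 23.242 %.


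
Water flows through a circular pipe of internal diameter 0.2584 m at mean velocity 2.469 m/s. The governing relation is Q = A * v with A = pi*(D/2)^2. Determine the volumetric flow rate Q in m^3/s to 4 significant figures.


A = pi*(0.2584/2)^2 = 0.0524415 m^2
Q = 0.0524415 * 2.469 = 0.1295 m^3/s
Therefore the volumetric flow rate Q = 0.1295 m^3/s.


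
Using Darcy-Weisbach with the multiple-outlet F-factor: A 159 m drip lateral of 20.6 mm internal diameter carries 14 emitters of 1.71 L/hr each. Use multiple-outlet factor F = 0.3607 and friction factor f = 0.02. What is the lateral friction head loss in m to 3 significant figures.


Approach: apply Darcy-Weisbach with the multiple-outlet F-factor, Q = n*q/(3600*1000) m^3/s; v = Q/A; hf = F*f*(L/D)*(v^2/(2g)).
Q = 14*1.71/(3600*1000) = 6.6500e-06 m^3/s
A = pi*(20.6e-3/2)^2 = 3.3329e-04 m^2, so v = Q/A = 0.019953 m/s
hf = 0.3607*0.02*(159/0.0206)*(0.019953^2/(2*9.81)) = 0.00113 m
Therefore the lateral friction head loss = 0.00113 m.


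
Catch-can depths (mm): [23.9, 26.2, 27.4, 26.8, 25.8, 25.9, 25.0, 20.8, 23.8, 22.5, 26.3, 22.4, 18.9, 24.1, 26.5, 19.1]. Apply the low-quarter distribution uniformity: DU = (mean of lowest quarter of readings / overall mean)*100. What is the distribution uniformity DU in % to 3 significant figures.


sorted lowest 4 of 16: [18.9, 19.1, 20.8, 22.4] -> mean = 20.300 mm
overall mean = 24.087 mm
DU = (20.300/24.087)*100 = 84.3 %
Therefore the distribution uniformity DU = 84.3 %.


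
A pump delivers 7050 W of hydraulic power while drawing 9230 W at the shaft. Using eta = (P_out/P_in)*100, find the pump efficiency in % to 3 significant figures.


eta = (7050 / 9230) * 100 = 76.4 %
Therefore the pump efficiency = 76.4 %.


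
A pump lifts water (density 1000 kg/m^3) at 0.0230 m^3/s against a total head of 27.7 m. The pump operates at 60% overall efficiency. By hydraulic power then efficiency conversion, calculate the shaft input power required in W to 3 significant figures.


Approach: apply hydraulic power then efficiency conversion, P = rho*g*Q*H; P_in = P/eta.
Step 1 — hydraulic power (P = rho*g*Q*H):
  P = 1000 * 9.81 * 0.0230 * 27.7 = 6250.0 W
Step 2 — input power: P_in = P/eta = 6250.0 / 0.6 = 10400 W
Therefore the shaft input power required = 10400 W.


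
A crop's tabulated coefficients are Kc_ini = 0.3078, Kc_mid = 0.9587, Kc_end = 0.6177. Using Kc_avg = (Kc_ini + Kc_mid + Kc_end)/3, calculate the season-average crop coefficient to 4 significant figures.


Kc_avg = (0.3078 + 0.9587 + 0.6177)/3 = 0.6281
Therefore the season-average crop coefficient = 0.6281.


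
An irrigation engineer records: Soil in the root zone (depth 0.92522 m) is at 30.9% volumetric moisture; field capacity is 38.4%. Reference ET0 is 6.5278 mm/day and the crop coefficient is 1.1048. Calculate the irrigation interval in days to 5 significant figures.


Approach: apply soil-water budget scheduling, SMD = (FC-theta)/100*depth*1000; ETc = ET0*Kc; interval = SMD/ETc.
Step 1 — soil moisture deficit:
  SMD = (38.4 - 30.9)/100 * 0.92522 * 1000 = 69.39150 mm
Step 2 — daily crop ET (ETc = ET0*Kc):
  ETc = 6.5278 * 1.1048 = 7.211913 mm/day
Step 3 — irrigation interval (SMD/ETc):
  interval = 69.39150 / 7.211913 = 9.6218 days
Therefore the irrigation interval = 9.6218 days.


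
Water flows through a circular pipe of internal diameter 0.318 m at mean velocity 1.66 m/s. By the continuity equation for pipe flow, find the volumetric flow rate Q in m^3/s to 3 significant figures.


Approach: apply the continuity equation for pipe flow, Q = A * v with A = pi*(D/2)^2.
A = pi*(0.318/2)^2 = 0.079423 m^2
Q = 0.079423 * 1.66 = 0.132 m^3/s
Therefore the volumetric flow rate Q = 0.132 m^3/s.


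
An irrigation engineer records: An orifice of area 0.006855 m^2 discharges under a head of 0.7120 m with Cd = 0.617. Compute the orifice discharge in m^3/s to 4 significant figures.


Approach: apply the orifice equation, Q = Cd*A*sqrt(2*g*h).
Q = 0.617 * 0.006855 * sqrt(2*9.81*0.7120) = 0.01581 m^3/s
Therefore the orifice discharge = 0.01581 m^3/s.


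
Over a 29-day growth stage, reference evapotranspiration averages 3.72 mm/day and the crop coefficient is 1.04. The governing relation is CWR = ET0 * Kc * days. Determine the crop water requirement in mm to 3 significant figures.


CWR = 3.72 * 1.04 * 29 = 112 mm
Therefore the crop water requirement = 112 mm.


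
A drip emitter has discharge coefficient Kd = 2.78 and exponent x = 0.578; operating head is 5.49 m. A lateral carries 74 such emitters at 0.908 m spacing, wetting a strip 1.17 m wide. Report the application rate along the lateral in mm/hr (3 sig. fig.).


Approach: apply the emitter equation with a lateral mass balance, q = Kd*h^x; Q = n*q; rate = Q/(n*spacing*width).
Step 1 — single emitter flow (q = Kd*h^x):
  q = 2.78 * 5.49^0.578 = 7.4391 L/hr
Step 2 — total lateral flow: Q = 74 * 7.4391 = 550.49 L/hr
Step 3 — wetted area: A = 74 * 0.908 * 1.17 = 78.615 m^2
Step 4 — application rate: Q/A = 550.49/78.615 = 7.00 mm/hr
Therefore the application rate along the lateral = 7.00 mm/hr.


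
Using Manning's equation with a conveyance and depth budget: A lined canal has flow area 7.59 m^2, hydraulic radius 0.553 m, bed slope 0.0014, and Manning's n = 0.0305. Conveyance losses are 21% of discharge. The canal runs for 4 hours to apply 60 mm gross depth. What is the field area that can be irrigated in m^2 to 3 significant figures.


Approach: apply Manning's equation with a conveyance and depth budget, Q = (1/n)*A*R^(2/3)*S^(1/2); Q_field = Q*(1-loss); Area = Q_field*t/(d/1000).
Step 1 — canal discharge (Manning's equation):
  Q = (1/0.0305) * 7.59 * 0.553^(2/3) * 0.0014^(1/2) = 6.2732 m^3/s
Step 2 — delivered flow: Q_field = 6.2732*(1 - 21/100) = 4.9558 m^3/s
Step 3 — volume delivered: V = 4.9558 * 4*3600 = 71364 m^3
Step 4 — area served: A = V / (depth/1000) = 71364 / 0.06 = 1190000 m^2
Therefore the field area that can be irrigated = 1190000 m^2.


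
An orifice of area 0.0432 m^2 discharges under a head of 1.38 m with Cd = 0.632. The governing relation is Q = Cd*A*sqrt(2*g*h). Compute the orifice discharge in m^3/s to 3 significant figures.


Q = 0.632 * 0.0432 * sqrt(2*9.81*1.38) = 0.142 m^3/s
Therefore the orifice discharge = 0.142 m^3/s.


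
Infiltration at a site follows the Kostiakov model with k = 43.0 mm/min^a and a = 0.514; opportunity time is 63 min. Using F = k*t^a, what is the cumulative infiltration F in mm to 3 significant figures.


F = 43.0 * 63^0.514 = 362 mm
Therefore the cumulative infiltration F = 362 mm.


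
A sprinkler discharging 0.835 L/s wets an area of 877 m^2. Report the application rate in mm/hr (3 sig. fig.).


Approach: apply the application rate relation, rate = (Q/A)*3600.
rate = (0.835 / 877) * 3600 = 3.43 mm/hr
Therefore the application rate = 3.43 mm/hr.


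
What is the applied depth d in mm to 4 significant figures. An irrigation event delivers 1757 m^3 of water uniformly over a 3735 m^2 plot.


Approach: apply depth from volume over area, d = (V/A)*1000.
d = (1757 / 3735) * 1000 = 470.4 mm
Therefore the applied depth d = 470.4 mm.


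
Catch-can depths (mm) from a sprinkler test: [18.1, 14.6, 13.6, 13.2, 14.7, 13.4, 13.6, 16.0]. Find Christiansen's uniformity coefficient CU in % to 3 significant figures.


Approach: apply Christiansen's uniformity coefficient, CU = (1 - mean_abs_deviation/mean)*100.
mean = 14.650 mm
mean |d_i - mean| = 1.2125 mm
CU = (1 - 1.2125/14.650)*100 = 91.7 %
Therefore Christiansen's uniformity coefficient CU = 91.7 %.


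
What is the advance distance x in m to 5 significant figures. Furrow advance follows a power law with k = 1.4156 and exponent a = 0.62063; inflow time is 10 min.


Approach: apply the power-law advance function, x = k*t^a.
x = 1.4156 * 10^0.62063 = 5.9098 m
Therefore the advance distance x = 5.9098 m.


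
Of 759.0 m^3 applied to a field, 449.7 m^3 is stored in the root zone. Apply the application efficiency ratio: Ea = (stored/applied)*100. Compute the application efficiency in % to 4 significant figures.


Ea = (449.7/759.0)*100 = 59.25 %
Therefore the application efficiency = 59.25 %.


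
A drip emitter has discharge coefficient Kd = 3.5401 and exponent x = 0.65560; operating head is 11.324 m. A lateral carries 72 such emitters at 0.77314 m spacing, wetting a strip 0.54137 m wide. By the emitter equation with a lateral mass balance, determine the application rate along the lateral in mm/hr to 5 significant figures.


Approach: apply the emitter equation with a lateral mass balance, q = Kd*h^x; Q = n*q; rate = Q/(n*spacing*width).
Step 1 — single emitter flow (q = Kd*h^x):
  q = 3.5401 * 11.324^0.65560 = 17.37872 L/hr
Step 2 — total lateral flow: Q = 72 * 17.37872 = 1251.268 L/hr
Step 3 — wetted area: A = 72 * 0.77314 * 0.54137 = 30.13595 m^2
Step 4 — application rate: Q/A = 1251.268/30.13595 = 41.521 mm/hr
Therefore the application rate along the lateral = 41.521 mm/hr.


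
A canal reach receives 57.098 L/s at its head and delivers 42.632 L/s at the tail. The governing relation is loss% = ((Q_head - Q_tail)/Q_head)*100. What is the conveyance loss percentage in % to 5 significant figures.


loss = ((57.098 - 42.632)/57.098)*100 = 25.335 %
Therefore the conveyance loss percentage = 25.335 %.


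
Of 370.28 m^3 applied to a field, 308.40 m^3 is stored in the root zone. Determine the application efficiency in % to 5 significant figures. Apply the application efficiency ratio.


Approach: apply the application efficiency ratio, Ea = (stored/applied)*100.
Ea = (308.40/370.28)*100 = 83.288 %
Therefore the application efficiency = 83.288 %.


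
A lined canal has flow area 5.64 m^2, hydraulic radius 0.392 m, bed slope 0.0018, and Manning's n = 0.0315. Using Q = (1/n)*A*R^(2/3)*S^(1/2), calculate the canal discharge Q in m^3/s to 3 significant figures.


Q = (1/0.0315) * 5.64 * 0.392^(2/3) * 0.0018^(1/2) = 4.07 m^3/s
Therefore the canal discharge Q = 4.07 m^3/s.


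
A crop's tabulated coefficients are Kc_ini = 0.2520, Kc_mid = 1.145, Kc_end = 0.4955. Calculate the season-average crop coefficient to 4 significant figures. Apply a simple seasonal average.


Approach: apply a simple seasonal average, Kc_avg = (Kc_ini + Kc_mid + Kc_end)/3.
Kc_avg = (0.2520 + 1.145 + 0.4955)/3 = 0.6308
Therefore the season-average crop coefficient = 0.6308.


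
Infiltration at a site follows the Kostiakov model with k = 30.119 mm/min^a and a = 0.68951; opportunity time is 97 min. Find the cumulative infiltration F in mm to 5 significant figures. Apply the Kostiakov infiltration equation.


Approach: apply the Kostiakov infiltration equation, F = k*t^a.
F = 30.119 * 97^0.68951 = 705.89 mm
Therefore the cumulative infiltration F = 705.89 mm.


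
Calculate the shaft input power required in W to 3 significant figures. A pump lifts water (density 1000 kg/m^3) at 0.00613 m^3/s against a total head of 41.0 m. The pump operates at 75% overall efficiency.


Approach: apply hydraulic power then efficiency conversion, P = rho*g*Q*H; P_in = P/eta.
Step 1 — hydraulic power (P = rho*g*Q*H):
  P = 1000 * 9.81 * 0.00613 * 41.0 = 2465.5 W
Step 2 — input power: P_in = P/eta = 2465.5 / 0.75 = 3290 W
Therefore the shaft input power required = 3290 W.


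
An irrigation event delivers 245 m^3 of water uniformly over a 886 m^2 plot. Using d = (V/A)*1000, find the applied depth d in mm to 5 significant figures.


d = (245 / 886) * 1000 = 276.52 mm
Therefore the applied depth d = 276.52 mm.


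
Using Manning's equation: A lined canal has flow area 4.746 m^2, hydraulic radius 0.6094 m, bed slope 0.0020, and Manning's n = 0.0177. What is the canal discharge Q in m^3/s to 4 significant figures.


Approach: apply Manning's equation, Q = (1/n)*A*R^(2/3)*S^(1/2).
Q = (1/0.0177) * 4.746 * 0.6094^(2/3) * 0.0020^(1/2) = 8.619 m^3/s
Therefore the canal discharge Q = 8.619 m^3/s.


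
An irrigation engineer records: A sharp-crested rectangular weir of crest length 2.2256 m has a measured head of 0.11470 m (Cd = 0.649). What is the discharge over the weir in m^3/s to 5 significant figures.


Approach: apply the rectangular weir equation, Q = (2/3)*Cd*L*sqrt(2g)*H^1.5.
Q = (2/3)*0.649*2.2256*sqrt(2*9.81)*0.11470^1.5 = 0.16569 m^3/s
Therefore the discharge over the weir = 0.16569 m^3/s.


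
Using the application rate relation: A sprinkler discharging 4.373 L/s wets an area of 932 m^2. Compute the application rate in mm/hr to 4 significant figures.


Approach: apply the application rate relation, rate = (Q/A)*3600.
rate = (4.373 / 932) * 3600 = 16.89 mm/hr
Therefore the application rate = 16.89 mm/hr.


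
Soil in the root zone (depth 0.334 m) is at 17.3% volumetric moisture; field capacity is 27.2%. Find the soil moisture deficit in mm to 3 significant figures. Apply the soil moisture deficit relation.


Approach: apply the soil moisture deficit relation, SMD = (FC - theta)/100 * depth * 1000.
SMD = (27.2 - 17.3)/100 * 0.334 * 1000 = 33.1 mm
Therefore the soil moisture deficit = 33.1 mm.


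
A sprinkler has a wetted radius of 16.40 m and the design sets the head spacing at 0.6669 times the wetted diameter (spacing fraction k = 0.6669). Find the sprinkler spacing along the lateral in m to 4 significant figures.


Approach: apply the sprinkler spacing rule (spacing as a fraction of wetted diameter), S = k*(2*R).
S = 0.6669 * (2 * 16.40) = 21.87 m
Therefore the sprinkler spacing along the lateral = 21.87 m.


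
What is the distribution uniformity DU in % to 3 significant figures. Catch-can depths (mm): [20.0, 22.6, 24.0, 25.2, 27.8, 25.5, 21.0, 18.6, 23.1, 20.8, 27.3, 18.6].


Approach: apply the low-quarter distribution uniformity, DU = (mean of lowest quarter of readings / overall mean)*100.
sorted lowest 3 of 12: [18.6, 18.6, 20.0] -> mean = 19.067 mm
overall mean = 22.875 mm
DU = (19.067/22.875)*100 = 83.4 %
Therefore the distribution uniformity DU = 83.4 %.


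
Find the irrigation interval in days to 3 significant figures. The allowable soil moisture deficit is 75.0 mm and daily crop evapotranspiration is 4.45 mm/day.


Approach: apply the irrigation interval relation, interval = SMD / ETc.
interval = 75.0 / 4.45 = 16.9 days
Therefore the irrigation interval = 16.9 days.


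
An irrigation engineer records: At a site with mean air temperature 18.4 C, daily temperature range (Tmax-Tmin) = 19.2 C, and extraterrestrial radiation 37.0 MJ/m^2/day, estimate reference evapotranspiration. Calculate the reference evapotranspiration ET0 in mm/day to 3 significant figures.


Approach: apply the Hargreaves-Samani method, ET0 = 0.0023*(Tmean+17.8)*sqrt(Tmax-Tmin)*0.408*Ra.
ET0 = 0.0023*(18.4+17.8)*sqrt(19.2)*0.408*37.0 = 5.51 mm/day
Therefore the reference evapotranspiration ET0 = 5.51 mm/day.


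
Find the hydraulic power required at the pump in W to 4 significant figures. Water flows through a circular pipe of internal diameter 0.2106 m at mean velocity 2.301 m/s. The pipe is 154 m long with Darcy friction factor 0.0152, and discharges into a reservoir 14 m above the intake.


Approach: apply continuity + Darcy-Weisbach + hydraulic power, Q = A*v; hf = f*(L/D)*(v^2/(2g)); H = static + hf; P = rho*g*Q*H.
Step 1 — flow rate (continuity, Q = A*v):
  A = pi*(0.2106/2)^2 = 0.0348343 m^2
  Q = 0.0348343 * 2.301 = 0.0801536 m^3/s
Step 2 — friction head loss (Darcy-Weisbach):
  hf = 0.0152 * (154/0.2106) * (2.301^2 / (2*9.81))
  hf = 2.99944 m
Step 3 — total head: H = 14 + 2.99944 = 16.9994 m
Step 4 — hydraulic power (P = rho*g*Q*H):
  P = 1000 * 9.81 * 0.0801536 * 16.9994 = 13370 W
Therefore the hydraulic power required at the pump = 13370 W.


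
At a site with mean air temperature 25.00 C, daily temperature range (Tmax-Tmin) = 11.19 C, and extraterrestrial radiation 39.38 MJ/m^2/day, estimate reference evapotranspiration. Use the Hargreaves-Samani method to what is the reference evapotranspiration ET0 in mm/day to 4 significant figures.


Approach: apply the Hargreaves-Samani method, ET0 = 0.0023*(Tmean+17.8)*sqrt(Tmax-Tmin)*0.408*Ra.
ET0 = 0.0023*(25.00+17.8)*sqrt(11.19)*0.408*39.38 = 5.291 mm/day
Therefore the reference evapotranspiration ET0 = 5.291 mm/day.


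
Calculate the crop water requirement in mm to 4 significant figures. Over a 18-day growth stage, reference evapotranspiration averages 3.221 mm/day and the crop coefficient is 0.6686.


Approach: apply the crop water requirement relation, CWR = ET0 * Kc * days.
CWR = 3.221 * 0.6686 * 18 = 38.76 mm
Therefore the crop water requirement = 38.76 mm.


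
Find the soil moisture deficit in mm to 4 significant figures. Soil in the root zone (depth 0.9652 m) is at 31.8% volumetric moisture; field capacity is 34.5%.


Approach: apply the soil moisture deficit relation, SMD = (FC - theta)/100 * depth * 1000.
SMD = (34.5 - 31.8)/100 * 0.9652 * 1000 = 26.06 mm
Therefore the soil moisture deficit = 26.06 mm.


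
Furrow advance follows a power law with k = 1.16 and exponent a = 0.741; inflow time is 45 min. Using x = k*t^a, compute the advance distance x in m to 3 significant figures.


x = 1.16 * 45^0.741 = 19.5 m
Therefore the advance distance x = 19.5 m.


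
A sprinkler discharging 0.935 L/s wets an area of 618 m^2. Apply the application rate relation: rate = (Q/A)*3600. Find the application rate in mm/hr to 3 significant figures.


rate = (0.935 / 618) * 3600 = 5.45 mm/hr
Therefore the application rate = 5.45 mm/hr.


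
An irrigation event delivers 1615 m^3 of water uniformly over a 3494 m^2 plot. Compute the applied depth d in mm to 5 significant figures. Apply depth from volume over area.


Approach: apply depth from volume over area, d = (V/A)*1000.
d = (1615 / 3494) * 1000 = 462.22 mm
Therefore the applied depth d = 462.22 mm.


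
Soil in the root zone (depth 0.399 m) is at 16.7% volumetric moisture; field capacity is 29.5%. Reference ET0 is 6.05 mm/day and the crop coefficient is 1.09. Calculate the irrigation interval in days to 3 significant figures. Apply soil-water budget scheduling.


Approach: apply soil-water budget scheduling, SMD = (FC-theta)/100*depth*1000; ETc = ET0*Kc; interval = SMD/ETc.
Step 1 — soil moisture deficit:
  SMD = (29.5 - 16.7)/100 * 0.399 * 1000 = 51.072 mm
Step 2 — daily crop ET (ETc = ET0*Kc):
  ETc = 6.05 * 1.09 = 6.5945 mm/day
Step 3 — irrigation interval (SMD/ETc):
  interval = 51.072 / 6.5945 = 7.74 days
Therefore the irrigation interval = 7.74 days.


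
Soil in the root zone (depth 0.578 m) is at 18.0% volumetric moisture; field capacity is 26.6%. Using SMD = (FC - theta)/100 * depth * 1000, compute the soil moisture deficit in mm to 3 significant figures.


SMD = (26.6 - 18.0)/100 * 0.578 * 1000 = 49.7 mm
Therefore the soil moisture deficit = 49.7 mm.


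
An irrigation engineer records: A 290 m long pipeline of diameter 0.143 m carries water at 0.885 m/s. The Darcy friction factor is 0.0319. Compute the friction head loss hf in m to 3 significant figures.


Approach: apply the Darcy-Weisbach equation, hf = f*(L/D)*(v^2/(2g)).
hf = 0.0319 * (290/0.143) * (0.885^2 / (2*9.81))
hf = 2.58 m
Therefore the friction head loss hf = 2.58 m.


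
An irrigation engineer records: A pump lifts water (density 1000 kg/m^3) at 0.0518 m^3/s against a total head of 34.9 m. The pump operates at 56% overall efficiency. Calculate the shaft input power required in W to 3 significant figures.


Approach: apply hydraulic power then efficiency conversion, P = rho*g*Q*H; P_in = P/eta.
Step 1 — hydraulic power (P = rho*g*Q*H):
  P = 1000 * 9.81 * 0.0518 * 34.9 = 17735 W
Step 2 — input power: P_in = P/eta = 17735 / 0.56 = 31700 W
Therefore the shaft input power required = 31700 W.


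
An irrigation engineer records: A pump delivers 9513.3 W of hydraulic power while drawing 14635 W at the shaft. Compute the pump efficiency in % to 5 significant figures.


Approach: apply the efficiency ratio, eta = (P_out/P_in)*100.
eta = (9513.3 / 14635) * 100 = 65.004 %
Therefore the pump efficiency = 65.004 %.


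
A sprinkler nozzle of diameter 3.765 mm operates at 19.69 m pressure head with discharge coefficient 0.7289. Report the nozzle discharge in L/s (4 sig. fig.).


Approach: apply the orifice equation, Q = Cd*A*sqrt(2*g*h), A = pi*(d/2)^2.
A = pi*(3.765e-3/2)^2 = 1.11332e-05 m^2
Q = 0.7289 * 1.11332e-05 * sqrt(2*9.81*19.69) * 1000 = 0.1595 L/s
Therefore the nozzle discharge = 0.1595 L/s.


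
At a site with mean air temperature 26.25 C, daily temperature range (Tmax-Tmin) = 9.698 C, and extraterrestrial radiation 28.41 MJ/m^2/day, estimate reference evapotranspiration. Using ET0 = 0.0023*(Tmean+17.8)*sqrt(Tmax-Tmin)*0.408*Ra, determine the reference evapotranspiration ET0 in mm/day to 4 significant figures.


ET0 = 0.0023*(26.25+17.8)*sqrt(9.698)*0.408*28.41 = 3.657 mm/day
Therefore the reference evapotranspiration ET0 = 3.657 mm/day.


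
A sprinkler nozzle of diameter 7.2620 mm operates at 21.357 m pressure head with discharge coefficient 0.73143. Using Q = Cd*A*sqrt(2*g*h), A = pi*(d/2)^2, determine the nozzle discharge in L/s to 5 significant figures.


A = pi*(7.2620e-3/2)^2 = 4.141926e-05 m^2
Q = 0.73143 * 4.141926e-05 * sqrt(2*9.81*21.357) * 1000 = 0.62015 L/s
Therefore the nozzle discharge = 0.62015 L/s.


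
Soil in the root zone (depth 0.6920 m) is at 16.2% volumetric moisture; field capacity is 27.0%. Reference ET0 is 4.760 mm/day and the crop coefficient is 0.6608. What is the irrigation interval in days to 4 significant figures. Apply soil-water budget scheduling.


Approach: apply soil-water budget scheduling, SMD = (FC-theta)/100*depth*1000; ETc = ET0*Kc; interval = SMD/ETc.
Step 1 — soil moisture deficit:
  SMD = (27.0 - 16.2)/100 * 0.6920 * 1000 = 74.7360 mm
Step 2 — daily crop ET (ETc = ET0*Kc):
  ETc = 4.760 * 0.6608 = 3.14541 mm/day
Step 3 — irrigation interval (SMD/ETc):
  interval = 74.7360 / 3.14541 = 23.76 days
Therefore the irrigation interval = 23.76 days.


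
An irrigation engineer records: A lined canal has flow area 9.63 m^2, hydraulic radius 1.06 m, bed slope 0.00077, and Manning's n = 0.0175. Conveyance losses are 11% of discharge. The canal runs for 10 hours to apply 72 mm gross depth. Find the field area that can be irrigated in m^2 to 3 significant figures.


Approach: apply Manning's equation with a conveyance and depth budget, Q = (1/n)*A*R^(2/3)*S^(1/2); Q_field = Q*(1-loss); Area = Q_field*t/(d/1000).
Step 1 — canal discharge (Manning's equation):
  Q = (1/0.0175) * 9.63 * 1.06^(2/3) * 0.00077^(1/2) = 15.875 m^3/s
Step 2 — delivered flow: Q_field = 15.875*(1 - 11/100) = 14.128 m^3/s
Step 3 — volume delivered: V = 14.128 * 10*3600 = 508620 m^3
Step 4 — area served: A = V / (depth/1000) = 508620 / 0.072 = 7060000 m^2
Therefore the field area that can be irrigated = 7060000 m^2.


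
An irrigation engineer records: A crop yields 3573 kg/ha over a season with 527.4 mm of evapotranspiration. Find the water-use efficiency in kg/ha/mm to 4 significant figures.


Approach: apply the water-use efficiency ratio, WUE = yield/ET.
WUE = 3573 / 527.4 = 6.775 kg/ha/mm
Therefore the water-use efficiency = 6.775 kg/ha/mm.


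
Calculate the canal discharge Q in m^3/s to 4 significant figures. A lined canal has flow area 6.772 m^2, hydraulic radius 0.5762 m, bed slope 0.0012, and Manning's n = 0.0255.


Approach: apply Manning's equation, Q = (1/n)*A*R^(2/3)*S^(1/2).
Q = (1/0.0255) * 6.772 * 0.5762^(2/3) * 0.0012^(1/2) = 6.370 m^3/s
Therefore the canal discharge Q = 6.370 m^3/s.


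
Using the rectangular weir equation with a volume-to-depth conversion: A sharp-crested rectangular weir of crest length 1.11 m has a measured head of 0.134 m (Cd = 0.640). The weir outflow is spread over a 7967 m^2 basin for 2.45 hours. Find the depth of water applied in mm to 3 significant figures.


Approach: apply the rectangular weir equation with a volume-to-depth conversion, Q = (2/3)*Cd*L*sqrt(2g)*H^1.5; d = Q*t/A * 1000.
Step 1 — weir discharge:
  Q = (2/3)*0.640*1.11*sqrt(2*9.81)*0.134^1.5 = 0.10290 m^3/s
Step 2 — volume: V = 0.10290 * 2.45*3600 = 907.58 m^3
Step 3 — depth: d = V/A * 1000 = 907.58/7967 * 1000 = 114 mm
Therefore the depth of water applied = 114 mm.


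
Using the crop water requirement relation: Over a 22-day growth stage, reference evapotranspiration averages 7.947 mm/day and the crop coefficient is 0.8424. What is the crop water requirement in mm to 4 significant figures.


Approach: apply the crop water requirement relation, CWR = ET0 * Kc * days.
CWR = 7.947 * 0.8424 * 22 = 147.3 mm
Therefore the crop water requirement = 147.3 mm.


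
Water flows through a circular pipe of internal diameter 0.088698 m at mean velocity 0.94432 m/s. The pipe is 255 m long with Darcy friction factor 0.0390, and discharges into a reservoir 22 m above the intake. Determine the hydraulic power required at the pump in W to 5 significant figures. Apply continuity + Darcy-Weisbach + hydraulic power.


Approach: apply continuity + Darcy-Weisbach + hydraulic power, Q = A*v; hf = f*(L/D)*(v^2/(2g)); H = static + hf; P = rho*g*Q*H.
Step 1 — flow rate (continuity, Q = A*v):
  A = pi*(0.088698/2)^2 = 0.006178991 m^2
  Q = 0.006178991 * 0.94432 = 0.005834944 m^3/s
Step 2 — friction head loss (Darcy-Weisbach):
  hf = 0.0390 * (255/0.088698) * (0.94432^2 / (2*9.81))
  hf = 5.096011 m
Step 3 — total head: H = 22 + 5.096011 = 27.09601 m
Step 4 — hydraulic power (P = rho*g*Q*H):
  P = 1000 * 9.81 * 0.005834944 * 27.09601 = 1551.0 W
Therefore the hydraulic power required at the pump = 1551.0 W.


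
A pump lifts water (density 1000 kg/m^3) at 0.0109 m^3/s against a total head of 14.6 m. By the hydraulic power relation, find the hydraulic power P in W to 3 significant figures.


Approach: apply the hydraulic power relation, P = rho*g*Q*H.
P = 1000 * 9.81 * 0.0109 * 14.6 = 1560 W
Therefore the hydraulic power P = 1560 W.


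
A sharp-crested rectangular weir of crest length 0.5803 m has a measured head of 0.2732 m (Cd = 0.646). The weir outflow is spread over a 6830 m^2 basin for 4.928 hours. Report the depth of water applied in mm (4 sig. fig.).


Approach: apply the rectangular weir equation with a volume-to-depth conversion, Q = (2/3)*Cd*L*sqrt(2g)*H^1.5; d = Q*t/A * 1000.
Step 1 — weir discharge:
  Q = (2/3)*0.646*0.5803*sqrt(2*9.81)*0.2732^1.5 = 0.158075 m^3/s
Step 2 — volume: V = 0.158075 * 4.928*3600 = 2804.38 m^3
Step 3 — depth: d = V/A * 1000 = 2804.38/6830 * 1000 = 410.6 mm
Therefore the depth of water applied = 410.6 mm.


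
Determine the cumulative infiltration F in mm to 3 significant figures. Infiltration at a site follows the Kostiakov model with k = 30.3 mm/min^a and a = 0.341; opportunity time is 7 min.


Approach: apply the Kostiakov infiltration equation, F = k*t^a.
F = 30.3 * 7^0.341 = 58.8 mm
Therefore the cumulative infiltration F = 58.8 mm.


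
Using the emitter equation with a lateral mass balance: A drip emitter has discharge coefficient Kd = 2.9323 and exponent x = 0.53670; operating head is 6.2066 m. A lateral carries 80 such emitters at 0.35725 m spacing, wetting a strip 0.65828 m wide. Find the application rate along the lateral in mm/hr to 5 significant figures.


Approach: apply the emitter equation with a lateral mass balance, q = Kd*h^x; Q = n*q; rate = Q/(n*spacing*width).
Step 1 — single emitter flow (q = Kd*h^x):
  q = 2.9323 * 6.2066^0.53670 = 7.811474 L/hr
Step 2 — total lateral flow: Q = 80 * 7.811474 = 624.9179 L/hr
Step 3 — wetted area: A = 80 * 0.35725 * 0.65828 = 18.81364 m^2
Step 4 — application rate: Q/A = 624.9179/18.81364 = 33.216 mm/hr
Therefore the application rate along the lateral = 33.216 mm/hr.


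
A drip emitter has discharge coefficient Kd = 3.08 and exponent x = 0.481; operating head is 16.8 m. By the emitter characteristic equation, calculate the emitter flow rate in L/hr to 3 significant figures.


Approach: apply the emitter characteristic equation, q = Kd * h^x.
q = 3.08 * 16.8^0.481 = 12.0 L/hr
Therefore the emitter flow rate = 12.0 L/hr.


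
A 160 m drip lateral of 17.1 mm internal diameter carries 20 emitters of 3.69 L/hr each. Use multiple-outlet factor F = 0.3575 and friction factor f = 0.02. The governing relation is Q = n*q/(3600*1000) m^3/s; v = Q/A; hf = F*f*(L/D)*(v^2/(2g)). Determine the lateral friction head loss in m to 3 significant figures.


Q = 20*3.69/(3600*1000) = 2.0500e-05 m^3/s
A = pi*(17.1e-3/2)^2 = 2.2966e-04 m^2, so v = Q/A = 0.089263 m/s
hf = 0.3575*0.02*(160/0.0171)*(0.089263^2/(2*9.81)) = 0.0272 m
Therefore the lateral friction head loss = 0.0272 m.


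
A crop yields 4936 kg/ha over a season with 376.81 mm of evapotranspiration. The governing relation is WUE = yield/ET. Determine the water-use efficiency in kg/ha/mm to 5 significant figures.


WUE = 4936 / 376.81 = 13.099 kg/ha/mm
Therefore the water-use efficiency = 13.099 kg/ha/mm.


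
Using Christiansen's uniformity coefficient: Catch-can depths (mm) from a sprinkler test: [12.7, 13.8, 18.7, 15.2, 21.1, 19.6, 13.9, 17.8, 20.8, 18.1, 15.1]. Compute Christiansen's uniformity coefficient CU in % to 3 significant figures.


Approach: apply Christiansen's uniformity coefficient, CU = (1 - mean_abs_deviation/mean)*100.
mean = 16.982 mm
mean |d_i - mean| = 2.5835 mm
CU = (1 - 2.5835/16.982)*100 = 84.8 %
Therefore Christiansen's uniformity coefficient CU = 84.8 %.


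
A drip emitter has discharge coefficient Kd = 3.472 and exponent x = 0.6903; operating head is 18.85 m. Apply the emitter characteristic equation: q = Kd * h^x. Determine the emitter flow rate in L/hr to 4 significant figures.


q = 3.472 * 18.85^0.6903 = 26.36 L/hr
Therefore the emitter flow rate = 26.36 L/hr.


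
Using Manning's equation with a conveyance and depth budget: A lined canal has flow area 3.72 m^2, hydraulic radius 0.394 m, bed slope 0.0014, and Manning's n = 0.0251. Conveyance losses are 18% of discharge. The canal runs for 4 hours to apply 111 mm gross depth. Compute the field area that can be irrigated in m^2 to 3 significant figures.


Approach: apply Manning's equation with a conveyance and depth budget, Q = (1/n)*A*R^(2/3)*S^(1/2); Q_field = Q*(1-loss); Area = Q_field*t/(d/1000).
Step 1 — canal discharge (Manning's equation):
  Q = (1/0.0251) * 3.72 * 0.394^(2/3) * 0.0014^(1/2) = 2.9803 m^3/s
Step 2 — delivered flow: Q_field = 2.9803*(1 - 18/100) = 2.4439 m^3/s
Step 3 — volume delivered: V = 2.4439 * 4*3600 = 35192 m^3
Step 4 — area served: A = V / (depth/1000) = 35192 / 0.111 = 317000 m^2
Therefore the field area that can be irrigated = 317000 m^2.


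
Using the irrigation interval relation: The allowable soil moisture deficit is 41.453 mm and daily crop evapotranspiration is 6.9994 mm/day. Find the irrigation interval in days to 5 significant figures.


Approach: apply the irrigation interval relation, interval = SMD / ETc.
interval = 41.453 / 6.9994 = 5.9224 days
Therefore the irrigation interval = 5.9224 days.


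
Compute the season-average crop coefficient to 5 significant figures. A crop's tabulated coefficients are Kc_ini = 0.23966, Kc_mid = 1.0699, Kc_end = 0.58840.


Approach: apply a simple seasonal average, Kc_avg = (Kc_ini + Kc_mid + Kc_end)/3.
Kc_avg = (0.23966 + 1.0699 + 0.58840)/3 = 0.63265
Therefore the season-average crop coefficient = 0.63265.


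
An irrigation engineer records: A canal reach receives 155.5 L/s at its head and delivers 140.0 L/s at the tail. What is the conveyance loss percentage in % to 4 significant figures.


Approach: apply the conveyance loss ratio, loss% = ((Q_head - Q_tail)/Q_head)*100.
loss = ((155.5 - 140.0)/155.5)*100 = 9.968 %
Therefore the conveyance loss percentage = 9.968 %.


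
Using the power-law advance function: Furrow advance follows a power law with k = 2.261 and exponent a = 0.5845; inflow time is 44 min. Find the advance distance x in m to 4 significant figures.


Approach: apply the power-law advance function, x = k*t^a.
x = 2.261 * 44^0.5845 = 20.65 m
Therefore the advance distance x = 20.65 m.


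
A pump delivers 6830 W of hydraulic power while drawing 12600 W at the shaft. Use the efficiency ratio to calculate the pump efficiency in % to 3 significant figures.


Approach: apply the efficiency ratio, eta = (P_out/P_in)*100.
eta = (6830 / 12600) * 100 = 54.2 %
Therefore the pump efficiency = 54.2 %.


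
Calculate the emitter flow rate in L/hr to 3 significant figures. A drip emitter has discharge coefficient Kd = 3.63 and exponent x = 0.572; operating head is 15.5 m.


Approach: apply the emitter characteristic equation, q = Kd * h^x.
q = 3.63 * 15.5^0.572 = 17.4 L/hr
Therefore the emitter flow rate = 17.4 L/hr.


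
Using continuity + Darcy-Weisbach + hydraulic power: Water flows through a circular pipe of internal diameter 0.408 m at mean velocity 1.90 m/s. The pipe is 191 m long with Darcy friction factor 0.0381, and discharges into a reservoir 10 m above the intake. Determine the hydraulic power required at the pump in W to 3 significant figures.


Approach: apply continuity + Darcy-Weisbach + hydraulic power, Q = A*v; hf = f*(L/D)*(v^2/(2g)); H = static + hf; P = rho*g*Q*H.
Step 1 — flow rate (continuity, Q = A*v):
  A = pi*(0.408/2)^2 = 0.13074 m^2
  Q = 0.13074 * 1.90 = 0.24841 m^3/s
Step 2 — friction head loss (Darcy-Weisbach):
  hf = 0.0381 * (191/0.408) * (1.90^2 / (2*9.81))
  hf = 3.2818 m
Step 3 — total head: H = 10 + 3.2818 = 13.282 m
Step 4 — hydraulic power (P = rho*g*Q*H):
  P = 1000 * 9.81 * 0.24841 * 13.282 = 32400 W
Therefore the hydraulic power required at the pump = 32400 W.
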